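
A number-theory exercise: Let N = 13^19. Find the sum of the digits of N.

85

13^19 = 1461920290375446110677
Sum of its 22 digits: 85.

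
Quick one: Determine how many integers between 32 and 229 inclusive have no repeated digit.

149

The integers in [32, 229] that have no repeated digit: 32, 34, 35, 36, 37, 38, …, 218, 219.
149 qualify.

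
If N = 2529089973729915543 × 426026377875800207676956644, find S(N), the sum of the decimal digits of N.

216

2529089973729915543 × 426026377875800207676956644 = 1077459040830158619526646566642169189392717692
Sum of its 46 digits: 216.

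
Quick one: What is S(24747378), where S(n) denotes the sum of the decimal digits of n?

2+4+7+4+7+3+7+8 = 42

42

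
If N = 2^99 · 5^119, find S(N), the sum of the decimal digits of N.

61

2^99 · 5^119 = 95367431640625000000000000000000000000000000000000000000000000000000000000000000000000000000000000000000000000000
Sum of its 113 digits: 61.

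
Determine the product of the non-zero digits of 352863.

4320

3×5×2×8×6×3 = 4320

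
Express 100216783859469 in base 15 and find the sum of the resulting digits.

81

100216783859469 in base 15 is B8BD06474449.
Digit sum: 11+8+11+13+0+6+4+7+4+4+4+9 = 81.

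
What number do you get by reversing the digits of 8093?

Reversing 8093 gives 3908.

3908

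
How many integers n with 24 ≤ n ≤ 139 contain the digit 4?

21

The integers in [24, 139] that contain the digit 4: 24, 34, 40, 41, 42, 43, …, 124, 134.
21 qualify.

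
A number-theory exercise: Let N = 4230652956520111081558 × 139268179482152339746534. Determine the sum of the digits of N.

217

4230652956520111081558 × 139268179482152339746534 = 589195335275341268848066275637794070321819972
Sum of its 45 digits: 217.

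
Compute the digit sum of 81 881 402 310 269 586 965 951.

8+1+8+8+1+4+0+2+3+1+0+2+6+9+5+8+6+9+6+5+9+5+1 = 107

107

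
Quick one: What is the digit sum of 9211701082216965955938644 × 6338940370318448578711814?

223

9211701082216965955938644 × 6338940370318448578711814 = 58392423869371267714165183384938539242008741940216
Sum of its 50 digits: 223.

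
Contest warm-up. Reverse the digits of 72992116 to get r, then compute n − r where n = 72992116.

Reverse of 72992116 is 61129927.
72992116 − 61129927 = 11862189

11862189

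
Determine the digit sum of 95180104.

28

9+5+1+8+0+1+0+4 = 28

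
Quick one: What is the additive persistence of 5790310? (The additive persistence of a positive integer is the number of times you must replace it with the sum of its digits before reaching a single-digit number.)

2

5790310 → 25 → 7 (2 steps)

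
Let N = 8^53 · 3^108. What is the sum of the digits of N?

8^53 · 3^108 = 2470954909035469719335277055559479192872359712315938573320012633476588019095709271073615504388128768
Sum of its 100 digits: 459.

459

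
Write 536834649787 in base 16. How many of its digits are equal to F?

536834649787 in base 16 is 7CFDD6AEBB.
The digit F appears 1 time.

1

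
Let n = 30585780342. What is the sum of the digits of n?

3+0+5+8+5+7+8+0+3+4+2 = 45

45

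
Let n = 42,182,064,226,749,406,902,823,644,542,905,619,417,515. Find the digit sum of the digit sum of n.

16

First digit sum: 169.
1+6+9 = 16.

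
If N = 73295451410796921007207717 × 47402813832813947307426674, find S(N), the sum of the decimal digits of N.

73295451410796921007207717 × 47402813832813947307426674 = 3474410638018066836585918107117700358315597464443258
Sum of its 52 digits: 224.

224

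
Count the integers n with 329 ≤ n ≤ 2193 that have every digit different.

The integers in [329, 2193] that have every digit different: 329, 340, 341, 342, 345, 346, …, 2190, 2193.
1092 qualify.

1092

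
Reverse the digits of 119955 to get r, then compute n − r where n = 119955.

Reverse of 119955 is 559911.
119955 − 559911 = -439956

-439956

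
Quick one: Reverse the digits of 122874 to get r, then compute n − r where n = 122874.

-355347

Reverse of 122874 is 478221.
122874 − 478221 = -355347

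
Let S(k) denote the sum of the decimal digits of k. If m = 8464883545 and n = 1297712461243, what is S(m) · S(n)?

S(8464883545) = 8+4+6+4+8+8+3+5+4+5 = 55.
S(1297712461243) = 1+2+9+7+7+1+2+4+6+1+2+4+3 = 49.
55 · 49 = 2695.

2695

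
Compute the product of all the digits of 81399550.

8×1×3×9×9×5×5×0 = 0

0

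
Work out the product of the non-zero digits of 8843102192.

8×8×4×3×1×2×1×9×2 = 27648

27648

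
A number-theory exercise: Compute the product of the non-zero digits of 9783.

1512

9×7×8×3 = 1512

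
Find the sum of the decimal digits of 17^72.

17^72 = 39113109086909429677722020301913236473480554918622319095658263304421436792355981439762561
Sum of its 89 digits: 379.

379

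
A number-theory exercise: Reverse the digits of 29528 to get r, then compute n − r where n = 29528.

-53064

Reverse of 29528 is 82592.
29528 − 82592 = -53064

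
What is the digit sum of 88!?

531

88! = 185482642257398439114796845645546284380220968949399346684421580986889562184028199319100141244804501828416633516851200000000000000000000
Sum of its 135 digits: 531.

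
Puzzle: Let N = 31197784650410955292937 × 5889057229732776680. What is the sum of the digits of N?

196

31197784650410955292937 × 5889057229732776680 = 183725539247148883148149552946759802309160
Sum of its 42 digits: 196.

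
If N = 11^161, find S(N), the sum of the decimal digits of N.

11^161 = 461553778302516101219595780543690076578237793475384851351117346845246972842221214888488459448939298279659511273931105260323202407002439745328148634957378727907157929611
Sum of its 168 digits: 761.

761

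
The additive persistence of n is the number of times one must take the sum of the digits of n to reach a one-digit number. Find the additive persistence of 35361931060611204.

2

35361931060611204 → 51 → 6 (2 steps)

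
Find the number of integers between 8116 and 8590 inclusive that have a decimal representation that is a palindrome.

The integers in [8116, 8590] that have a decimal representation that is a palindrome: 8118, 8228, 8338, 8448, 8558.
5 qualify.

5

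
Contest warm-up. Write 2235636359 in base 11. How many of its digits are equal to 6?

1

2235636359 in base 11 is A47A5A760.
The digit 6 appears 1 time.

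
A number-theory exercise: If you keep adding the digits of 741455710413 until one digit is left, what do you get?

6

7+4+1+4+5+5+7+1+0+4+1+3 = 42
4+2 = 6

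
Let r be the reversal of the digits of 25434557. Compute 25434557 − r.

-50108895

Reverse of 25434557 is 75543452.
25434557 − 75543452 = -50108895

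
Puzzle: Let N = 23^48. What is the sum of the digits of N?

23^48 = 230640796319223839361986981083444028527480075343400946297318327681
Sum of its 66 digits: 289.

289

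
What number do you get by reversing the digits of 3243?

3423

Reversing 3243 gives 3423.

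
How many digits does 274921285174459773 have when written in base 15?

274921285174459773 in base 15 is 963DA880C70A483, which has 15 digits.

15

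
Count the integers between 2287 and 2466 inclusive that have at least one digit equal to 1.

The integers in [2287, 2466] that have at least one digit equal to 1: 2291, 2301, 2310, 2311, 2312, 2313, …, 2451, 2461.
36 qualify.

36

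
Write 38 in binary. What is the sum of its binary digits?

38 in base 2 is 100110.
Digit sum: 1+0+0+1+1+0 = 3.

3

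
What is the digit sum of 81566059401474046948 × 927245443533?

177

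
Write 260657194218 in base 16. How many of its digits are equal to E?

260657194218 in base 16 is 3CB06124EA.
The digit E appears 1 time.

1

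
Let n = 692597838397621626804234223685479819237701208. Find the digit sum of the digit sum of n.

First digit sum: 214.
2+1+4 = 7.

7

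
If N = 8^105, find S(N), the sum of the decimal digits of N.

422

8^105 = 66749594872528440074844428317798503581334516323645399060845050244444366430645017188217565216768
Sum of its 95 digits: 422.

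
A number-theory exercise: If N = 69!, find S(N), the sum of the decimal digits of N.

351

69! = 171122452428141311372468338881272839092270544893520369393648040923257279754140647424000000000000000
Sum of its 99 digits: 351.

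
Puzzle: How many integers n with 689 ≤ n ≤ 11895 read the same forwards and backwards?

140

The integers in [689, 11895] that read the same forwards and backwards: 696, 707, 717, 727, 737, 747, …, 11711, 11811.
140 qualify.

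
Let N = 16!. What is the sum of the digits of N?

16! = 20922789888000
Sum of its 14 digits: 63.

63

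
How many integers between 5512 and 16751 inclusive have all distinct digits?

4155

The integers in [5512, 16751] that have all distinct digits: 5601, 5602, 5603, 5604, 5607, 5608, …, 16749, 16750.
4155 qualify.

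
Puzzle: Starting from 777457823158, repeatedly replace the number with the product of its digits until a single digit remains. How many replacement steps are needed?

2

777457823158 → 92198400 → 0 (2 steps)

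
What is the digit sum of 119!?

119! = 55745857612076058813234317117419771556272886109483581752463927935846946310374691578057284710599874844234646982443450754604453404911734348832487342619913750049708004343808000000000000000000000000000
Sum of its 197 digits: 774.

774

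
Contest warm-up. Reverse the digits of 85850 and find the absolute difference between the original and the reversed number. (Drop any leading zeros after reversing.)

79992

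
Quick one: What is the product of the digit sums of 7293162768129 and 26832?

S(7293162768129) = 7+2+9+3+1+6+2+7+6+8+1+2+9 = 63.
S(26832) = 2+6+8+3+2 = 21.
63 · 21 = 1323.

1323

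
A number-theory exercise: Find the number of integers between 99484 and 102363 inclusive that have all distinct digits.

10

The integers in [99484, 102363] that have all distinct digits: 102345, 102346, 102347, 102348, 102349, 102354, 102356, 102357, 102358, 102359.
10 qualify.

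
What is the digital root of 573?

5+7+3 = 15
1+5 = 6

6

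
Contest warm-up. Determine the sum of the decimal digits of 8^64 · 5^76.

166

8^64 · 5^76 = 830767497365572420564879412675215360000000000000000000000000000000000000000000000000000000000000000000000000000
Sum of its 111 digits: 166.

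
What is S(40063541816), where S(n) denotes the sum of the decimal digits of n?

4+0+0+6+3+5+4+1+8+1+6 = 38

38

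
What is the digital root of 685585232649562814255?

2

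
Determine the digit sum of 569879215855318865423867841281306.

5+6+9+8+7+9+2+1+5+8+5+5+3+1+8+8+6+5+4+2+3+8+6+7+8+4+1+2+8+1+3+0+6 = 164

164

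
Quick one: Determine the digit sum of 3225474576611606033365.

3+2+2+5+4+7+4+5+7+6+6+1+1+6+0+6+0+3+3+3+6+5 = 85

85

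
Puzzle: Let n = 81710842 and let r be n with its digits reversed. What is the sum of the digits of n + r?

26

Reversal of 81710842 is 24801718; 81710842 + 24801718 = 106512560.
Digit sum of 106512560: 1+0+6+5+1+2+5+6+0 = 26.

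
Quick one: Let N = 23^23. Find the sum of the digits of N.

146

23^23 = 20880467999847912034355032910567
Sum of its 32 digits: 146.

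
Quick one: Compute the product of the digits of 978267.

42336

9×7×8×2×6×7 = 42336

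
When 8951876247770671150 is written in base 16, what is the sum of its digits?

115

8951876247770671150 in base 16 is 7C3B7404ADA0A82E.
Digit sum: 7+12+3+11+7+4+0+4+10+13+10+0+10+8+2+14 = 115.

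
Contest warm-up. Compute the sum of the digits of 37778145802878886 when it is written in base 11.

37778145802878886 in base 11 is 905331073054A7A9.
Digit sum: 9+0+5+3+3+1+0+7+3+0+5+4+10+7+10+9 = 76.

76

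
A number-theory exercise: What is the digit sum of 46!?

46! = 5502622159812088949850305428800254892961651752960000000000
Sum of its 58 digits: 216.

216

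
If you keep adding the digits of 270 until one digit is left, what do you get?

2+7+0 = 9

9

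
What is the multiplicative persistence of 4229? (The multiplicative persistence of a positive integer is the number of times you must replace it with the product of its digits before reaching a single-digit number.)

3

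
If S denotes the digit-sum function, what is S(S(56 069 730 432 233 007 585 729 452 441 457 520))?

13

First digit sum: 139.
1+3+9 = 13.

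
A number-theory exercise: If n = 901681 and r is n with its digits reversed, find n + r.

1087790

Reverse of 901681 is 186109.
901681 + 186109 = 1087790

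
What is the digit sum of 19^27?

19^27 = 33600614943460448322716069311260139
Sum of its 35 digits: 127.

127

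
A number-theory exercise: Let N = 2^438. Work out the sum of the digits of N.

2^438 = 709803441694928604052074031140629428079727891296209043243642772637343054798240159498233447962659731992932150006119314388217384402944
Sum of its 132 digits: 568.

568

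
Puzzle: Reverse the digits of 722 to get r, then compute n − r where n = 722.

495

Reverse of 722 is 227.
722 − 227 = 495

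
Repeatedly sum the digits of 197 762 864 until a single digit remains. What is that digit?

5

1+9+7+7+6+2+8+6+4 = 50
5+0 = 5
(Equivalently, 197 762 864 mod 9 = 5.)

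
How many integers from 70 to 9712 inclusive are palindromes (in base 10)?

The integers in [70, 9712] that are palindromes (in base 10): 77, 88, 99, 101, 111, 121, …, 9559, 9669.
180 qualify.

180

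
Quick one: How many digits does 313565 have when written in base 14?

5

313565 in base 14 is 823B7, which has 5 digits.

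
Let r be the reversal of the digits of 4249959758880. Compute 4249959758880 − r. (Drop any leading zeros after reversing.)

Reverse of 4249959758880 is 888579599424.
4249959758880 − 888579599424 = 3361380159456

3361380159456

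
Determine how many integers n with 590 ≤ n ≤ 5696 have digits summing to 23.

The integers in [590, 5696] that have digits summing to 23: 599, 689, 698, 779, 788, 797, …, 5684, 5693.
173 qualify.

173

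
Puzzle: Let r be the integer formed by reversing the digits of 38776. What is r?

67783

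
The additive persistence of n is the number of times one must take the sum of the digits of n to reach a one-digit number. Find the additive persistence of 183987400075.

183987400075 → 52 → 7 (2 steps)

2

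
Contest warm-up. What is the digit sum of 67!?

369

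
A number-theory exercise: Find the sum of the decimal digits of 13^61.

337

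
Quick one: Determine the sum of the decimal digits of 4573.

4+5+7+3 = 19

19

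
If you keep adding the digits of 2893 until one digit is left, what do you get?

2+8+9+3 = 22
2+2 = 4

4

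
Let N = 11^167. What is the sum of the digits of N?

824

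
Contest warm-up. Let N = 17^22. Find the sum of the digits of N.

17^22 = 1174562876521148458974062689
Sum of its 28 digits: 136.

136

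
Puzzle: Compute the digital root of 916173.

9

9+1+6+1+7+3 = 27
2+7 = 9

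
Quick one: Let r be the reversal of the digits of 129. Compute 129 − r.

-792

Reverse of 129 is 921.
129 − 921 = -792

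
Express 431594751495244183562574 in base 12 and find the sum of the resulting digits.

431594751495244183562574 in base 12 is 946B190A26379043BAB1A6.
Digit sum: 9+4+6+11+1+9+0+10+2+6+3+7+9+0+4+3+11+10+11+1+10+6 = 133.

133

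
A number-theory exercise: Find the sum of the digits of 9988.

34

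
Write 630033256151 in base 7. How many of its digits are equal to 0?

630033256151 in base 7 is 63342545213405.
The digit 0 appears 1 time.

1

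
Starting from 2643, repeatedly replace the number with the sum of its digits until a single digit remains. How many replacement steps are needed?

2

2643 → 15 → 6 (2 steps)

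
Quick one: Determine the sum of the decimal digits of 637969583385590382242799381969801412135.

6+3+7+9+6+9+5+8+3+3+8+5+5+9+0+3+8+2+2+4+2+7+9+9+3+8+1+9+6+9+8+0+1+4+1+2+1+3+5 = 193

193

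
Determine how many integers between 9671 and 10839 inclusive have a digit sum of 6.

21

The integers in [9671, 10839] that have a digit sum of 6: 10005, 10014, 10023, 10032, 10041, 10050, …, 10410, 10500.
21 qualify.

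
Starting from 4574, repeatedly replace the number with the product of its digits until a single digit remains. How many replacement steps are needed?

2

4574 → 560 → 0 (2 steps)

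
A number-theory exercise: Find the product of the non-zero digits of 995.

9×9×5 = 405

405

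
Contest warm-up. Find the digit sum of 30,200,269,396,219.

3+0+2+0+0+2+6+9+3+9+6+2+1+9 = 52

52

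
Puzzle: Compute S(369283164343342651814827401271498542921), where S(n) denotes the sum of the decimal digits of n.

162

3+6+9+2+8+3+1+6+4+3+4+3+3+4+2+6+5+1+8+1+4+8+2+7+4+0+1+2+7+1+4+9+8+5+4+2+9+2+1 = 162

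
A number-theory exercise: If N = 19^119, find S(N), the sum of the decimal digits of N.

19^119 = 148483608503052950009621385563139543468649964072922220255270061385012532361207658886096608998707358679840406075295745638380917426402026905421934013185979
Sum of its 153 digits: 667.

667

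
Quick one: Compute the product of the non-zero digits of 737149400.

7×3×7×1×4×9×4 = 21168

21168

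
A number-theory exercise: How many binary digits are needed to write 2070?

12

2070 in base 2 is 100000010110, which has 12 digits.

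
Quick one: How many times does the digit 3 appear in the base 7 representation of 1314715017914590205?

1314715017914590205 in base 7 is 2232234162340555055534.
The digit 3 appears 4 times.

4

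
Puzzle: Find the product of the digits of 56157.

1050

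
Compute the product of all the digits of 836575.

8×3×6×5×7×5 = 25200

25200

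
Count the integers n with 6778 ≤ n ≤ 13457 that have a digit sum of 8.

104

The integers in [6778, 13457] that have a digit sum of 8: 7001, 7010, 7100, 8000, 10007, 10016, …, 13310, 13400.
104 qualify.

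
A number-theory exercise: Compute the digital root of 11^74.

4

The digital root of n equals n mod 9 (or 9 when 9 | n), so we need 11^74 mod 9.
11^74 ≡ 4 (mod 9), so the digital root is 4.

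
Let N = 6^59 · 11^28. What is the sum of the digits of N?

342

6^59 · 11^28 = 1174678329814136054661699221143522257256181764981814769087632281773986021376
Sum of its 76 digits: 342.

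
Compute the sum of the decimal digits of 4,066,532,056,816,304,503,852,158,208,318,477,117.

4+0+6+6+5+3+2+0+5+6+8+1+6+3+0+4+5+0+3+8+5+2+1+5+8+2+0+8+3+1+8+4+7+7+1+1+7 = 145

145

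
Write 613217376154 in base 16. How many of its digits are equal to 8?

1

613217376154 in base 16 is 8EC69A979A.
The digit 8 appears 1 time.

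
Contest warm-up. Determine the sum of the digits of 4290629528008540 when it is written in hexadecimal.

100

4290629528008540 in base 16 is F3E4E08E1375C.
Digit sum: 15+3+14+4+14+0+8+14+1+3+7+5+12 = 100.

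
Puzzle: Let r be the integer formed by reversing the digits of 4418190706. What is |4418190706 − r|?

Reverse of 4418190706 is 6070918144.
|4418190706 − 6070918144| = 1652727438

1652727438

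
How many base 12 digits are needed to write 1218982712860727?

1218982712860727 in base 12 is B487302418B35B, which has 14 digits.

14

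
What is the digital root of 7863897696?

7+8+6+3+8+9+7+6+9+6 = 69
6+9 = 15
1+5 = 6

6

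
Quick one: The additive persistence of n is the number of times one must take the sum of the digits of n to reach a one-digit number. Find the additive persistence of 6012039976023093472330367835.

6012039976023093472330367835 → 111 → 3 (2 steps)

2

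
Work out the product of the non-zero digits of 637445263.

6×3×7×4×4×5×2×6×3 = 362880

362880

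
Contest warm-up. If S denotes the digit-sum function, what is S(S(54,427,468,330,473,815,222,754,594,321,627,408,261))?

12

First digit sum: 156.
1+5+6 = 12.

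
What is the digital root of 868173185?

2

8+6+8+1+7+3+1+8+5 = 47
4+7 = 11
1+1 = 2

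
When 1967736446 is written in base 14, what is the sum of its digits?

52

1967736446 in base 14 is 14949B194.
Digit sum: 1+4+9+4+9+11+1+9+4 = 52.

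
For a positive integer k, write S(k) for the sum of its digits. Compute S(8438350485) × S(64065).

1008

S(8438350485) = 8+4+3+8+3+5+0+4+8+5 = 48.
S(64065) = 6+4+0+6+5 = 21.
48 · 21 = 1008.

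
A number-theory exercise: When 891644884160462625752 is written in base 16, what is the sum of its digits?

122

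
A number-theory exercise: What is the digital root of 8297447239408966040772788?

5

8+2+9+7+4+4+7+2+3+9+4+0+8+9+6+6+0+4+0+7+7+2+7+8+8 = 131
1+3+1 = 5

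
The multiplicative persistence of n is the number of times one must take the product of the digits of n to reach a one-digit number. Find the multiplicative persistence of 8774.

3

8774 → 1568 → 240 → 0 (3 steps)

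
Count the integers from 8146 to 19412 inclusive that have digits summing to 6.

56

The integers in [8146, 19412] that have digits summing to 6: 10005, 10014, 10023, 10032, 10041, 10050, …, 14100, 15000.
56 qualify.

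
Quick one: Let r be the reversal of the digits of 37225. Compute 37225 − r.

-15048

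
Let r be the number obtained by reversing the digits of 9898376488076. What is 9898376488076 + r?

Reverse of 9898376488076 is 6708846738989.
9898376488076 + 6708846738989 = 16607223227065

16607223227065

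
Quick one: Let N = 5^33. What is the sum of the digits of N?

89

5^33 = 116415321826934814453125
Sum of its 24 digits: 89.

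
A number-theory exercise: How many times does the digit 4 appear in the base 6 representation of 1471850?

2

1471850 in base 6 is 51314042.
The digit 4 appears 2 times.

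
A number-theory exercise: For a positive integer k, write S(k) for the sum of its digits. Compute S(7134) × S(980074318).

S(7134) = 7+1+3+4 = 15.
S(980074318) = 9+8+0+0+7+4+3+1+8 = 40.
15 · 40 = 600.

600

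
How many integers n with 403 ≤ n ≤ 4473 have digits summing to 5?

36

The integers in [403, 4473] that have digits summing to 5: 410, 500, 1004, 1013, 1022, 1031, …, 4010, 4100.
36 qualify.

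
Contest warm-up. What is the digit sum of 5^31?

5^31 = 4656612873077392578125
Sum of its 22 digits: 104.

104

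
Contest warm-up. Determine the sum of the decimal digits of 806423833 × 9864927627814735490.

806423833 × 9864927627814735490 = 7955312749889956407726933170
Sum of its 28 digits: 146.

146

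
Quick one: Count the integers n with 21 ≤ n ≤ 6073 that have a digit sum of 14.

The integers in [21, 6073] that have a digit sum of 14: 59, 68, 77, 86, 95, 149, …, 6062, 6071.
418 qualify.

418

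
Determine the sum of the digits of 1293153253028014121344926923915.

110

1+2+9+3+1+5+3+2+5+3+0+2+8+0+1+4+1+2+1+3+4+4+9+2+6+9+2+3+9+1+5 = 110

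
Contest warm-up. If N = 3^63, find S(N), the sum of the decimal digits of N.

3^63 = 1144561273430837494885949696427
Sum of its 31 digits: 153.

153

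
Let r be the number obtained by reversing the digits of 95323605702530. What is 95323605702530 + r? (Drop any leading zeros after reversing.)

98844356334889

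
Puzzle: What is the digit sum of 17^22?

136

17^22 = 1174562876521148458974062689
Sum of its 28 digits: 136.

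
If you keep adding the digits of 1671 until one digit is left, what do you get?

1+6+7+1 = 15
1+5 = 6

6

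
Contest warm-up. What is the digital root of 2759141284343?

2+7+5+9+1+4+1+2+8+4+3+4+3 = 53
5+3 = 8

8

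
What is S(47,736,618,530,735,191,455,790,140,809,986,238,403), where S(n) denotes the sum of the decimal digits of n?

171

4+7+7+3+6+6+1+8+5+3+0+7+3+5+1+9+1+4+5+5+7+9+0+1+4+0+8+0+9+9+8+6+2+3+8+4+0+3 = 171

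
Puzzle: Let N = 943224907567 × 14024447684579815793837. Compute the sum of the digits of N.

943224907567 × 14024447684579815793837 = 13228208370966023923375791053264579
Sum of its 35 digits: 149.

149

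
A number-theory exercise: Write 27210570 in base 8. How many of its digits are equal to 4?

27210570 in base 8 is 147631512.
The digit 4 appears 1 time.

1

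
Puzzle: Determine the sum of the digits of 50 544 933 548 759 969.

95

5+0+5+4+4+9+3+3+5+4+8+7+5+9+9+6+9 = 95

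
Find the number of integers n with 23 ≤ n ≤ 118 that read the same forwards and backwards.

The integers in [23, 118] that read the same forwards and backwards: 33, 44, 55, 66, 77, 88, 99, 101, 111.
9 qualify.

9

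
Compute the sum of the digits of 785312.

26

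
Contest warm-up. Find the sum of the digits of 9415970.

35

9+4+1+5+9+7+0 = 35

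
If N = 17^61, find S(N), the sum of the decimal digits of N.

17^61 = 1141258970201721810128501051901303399553000691993639838764066592228085041617
Sum of its 76 digits: 296.

296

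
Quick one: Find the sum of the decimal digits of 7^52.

196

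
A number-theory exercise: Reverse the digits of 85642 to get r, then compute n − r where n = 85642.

60984

Reverse of 85642 is 24658.
85642 − 24658 = 60984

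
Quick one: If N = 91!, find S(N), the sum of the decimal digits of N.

594

91! = 135200152767840296255166568759495142147586866476906677791741734597153670771559994765685283954750449427751168336768008192000000000000000000000
Sum of its 141 digits: 594.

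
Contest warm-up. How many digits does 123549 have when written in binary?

17

123549 in base 2 is 11110001010011101, which has 17 digits.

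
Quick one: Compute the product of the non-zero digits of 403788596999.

4×3×7×8×8×5×9×6×9×9×9 = 1058158080

1058158080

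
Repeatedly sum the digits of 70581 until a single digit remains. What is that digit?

3

7+0+5+8+1 = 21
2+1 = 3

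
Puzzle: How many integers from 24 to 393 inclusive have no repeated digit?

The integers in [24, 393] that have no repeated digit: 24, 25, 26, 27, 28, 29, …, 391, 392.
280 qualify.

280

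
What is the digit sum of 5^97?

293

5^97 = 63108872417680944432938285222622898373856514808721840381622314453125
Sum of its 68 digits: 293.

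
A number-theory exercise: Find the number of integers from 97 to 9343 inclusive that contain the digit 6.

The integers in [97, 9343] that contain the digit 6: 106, 116, 126, 136, 146, 156, …, 9326, 9336.
3210 qualify.

3210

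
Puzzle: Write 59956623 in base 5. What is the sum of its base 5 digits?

23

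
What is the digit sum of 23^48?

23^48 = 230640796319223839361986981083444028527480075343400946297318327681
Sum of its 66 digits: 289.

289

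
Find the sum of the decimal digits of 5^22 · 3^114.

288

5^22 · 3^114 = 5877100717921417961111382134852275402724090844148638174533843994140625
Sum of its 70 digits: 288.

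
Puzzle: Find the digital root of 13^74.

7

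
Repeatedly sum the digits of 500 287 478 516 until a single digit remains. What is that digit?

5+0+0+2+8+7+4+7+8+5+1+6 = 53
5+3 = 8
(Equivalently, 500 287 478 516 mod 9 = 8.)

8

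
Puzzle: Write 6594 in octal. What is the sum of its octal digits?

6594 in base 8 is 14702.
Digit sum: 1+4+7+0+2 = 14.

14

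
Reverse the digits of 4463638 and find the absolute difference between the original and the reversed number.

Reverse of 4463638 is 8363644.
|4463638 − 8363644| = 3900006

3900006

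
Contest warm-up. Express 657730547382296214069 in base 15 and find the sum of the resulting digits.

657730547382296214069 in base 15 is 6A20724B5EA9694549.
Digit sum: 6+10+2+0+7+2+4+11+5+14+10+9+6+9+4+5+4+9 = 117.

117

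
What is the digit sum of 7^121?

475

7^121 = 1806603476925444932335424721892206685421837981932696835378964188981494974061222060845344519871619704007
Sum of its 103 digits: 475.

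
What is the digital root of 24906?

3

2+4+9+0+6 = 21
2+1 = 3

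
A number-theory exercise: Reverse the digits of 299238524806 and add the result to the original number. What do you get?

907664357798

Reverse of 299238524806 is 608425832992.
299238524806 + 608425832992 = 907664357798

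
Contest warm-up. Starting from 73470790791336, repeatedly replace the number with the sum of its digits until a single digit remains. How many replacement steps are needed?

73470790791336 → 66 → 12 → 3 (3 steps)

3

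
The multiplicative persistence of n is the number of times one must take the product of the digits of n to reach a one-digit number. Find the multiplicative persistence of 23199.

4

23199 → 486 → 192 → 18 → 8 (4 steps)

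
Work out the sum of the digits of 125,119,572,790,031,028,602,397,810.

1+2+5+1+1+9+5+7+2+7+9+0+0+3+1+0+2+8+6+0+2+3+9+7+8+1+0 = 99

99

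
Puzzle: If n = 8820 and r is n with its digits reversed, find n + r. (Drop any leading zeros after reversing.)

9108

Reverse of 8820 is 288.
8820 + 288 = 9108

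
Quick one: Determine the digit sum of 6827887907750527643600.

107

6+8+2+7+8+8+7+9+0+7+7+5+0+5+2+7+6+4+3+6+0+0 = 107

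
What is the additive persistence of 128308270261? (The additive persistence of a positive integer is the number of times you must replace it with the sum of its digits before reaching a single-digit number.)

2

128308270261 → 40 → 4 (2 steps)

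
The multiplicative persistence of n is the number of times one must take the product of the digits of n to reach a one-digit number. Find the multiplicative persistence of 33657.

2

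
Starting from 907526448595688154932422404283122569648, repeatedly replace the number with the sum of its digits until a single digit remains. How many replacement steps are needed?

3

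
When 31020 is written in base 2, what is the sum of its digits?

31020 in base 2 is 111100100101100.
Digit sum: 1+1+1+1+0+0+1+0+0+1+0+1+1+0+0 = 8.

8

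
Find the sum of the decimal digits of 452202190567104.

48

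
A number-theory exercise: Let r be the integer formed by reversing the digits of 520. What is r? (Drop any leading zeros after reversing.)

Reversing 520 gives 25.

25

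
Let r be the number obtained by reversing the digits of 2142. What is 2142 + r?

4554

Reverse of 2142 is 2412.
2142 + 2412 = 4554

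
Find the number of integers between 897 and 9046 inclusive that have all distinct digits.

The integers in [897, 9046] that have all distinct digits: 897, 901, 902, 903, 904, 905, …, 9045, 9046.
4131 qualify.

4131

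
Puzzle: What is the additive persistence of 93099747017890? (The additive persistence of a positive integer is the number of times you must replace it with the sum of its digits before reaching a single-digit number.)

3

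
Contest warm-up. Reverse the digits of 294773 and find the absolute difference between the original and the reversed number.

82719

Reverse of 294773 is 377492.
|294773 − 377492| = 82719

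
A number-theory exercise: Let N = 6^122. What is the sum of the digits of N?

432

6^122 = 85990910376963959192066473501852790909859449754411270275114275176943066770808840203664292315136
Sum of its 95 digits: 432.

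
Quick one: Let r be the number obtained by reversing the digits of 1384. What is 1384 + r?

Reverse of 1384 is 4831.
1384 + 4831 = 6215

6215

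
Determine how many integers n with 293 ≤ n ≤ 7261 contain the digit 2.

The integers in [293, 7261] that contain the digit 2: 293, 294, 295, 296, 297, 298, …, 7260, 7261.
2595 qualify.

2595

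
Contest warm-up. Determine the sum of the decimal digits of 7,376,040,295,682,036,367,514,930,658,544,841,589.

173

7+3+7+6+0+4+0+2+9+5+6+8+2+0+3+6+3+6+7+5+1+4+9+3+0+6+5+8+5+4+4+8+4+1+5+8+9 = 173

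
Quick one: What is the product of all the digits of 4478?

4×4×7×8 = 896

896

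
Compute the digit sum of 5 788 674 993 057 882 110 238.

111

5+7+8+8+6+7+4+9+9+3+0+5+7+8+8+2+1+1+0+2+3+8 = 111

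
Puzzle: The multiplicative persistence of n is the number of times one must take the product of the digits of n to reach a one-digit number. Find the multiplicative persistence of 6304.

1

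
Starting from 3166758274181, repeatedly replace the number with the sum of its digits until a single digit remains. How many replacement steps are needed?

3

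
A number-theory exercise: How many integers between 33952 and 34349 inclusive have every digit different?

126

The integers in [33952, 34349] that have every digit different: 34012, 34015, 34016, 34017, 34018, 34019, …, 34297, 34298.
126 qualify.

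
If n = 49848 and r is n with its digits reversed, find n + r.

134742

Reverse of 49848 is 84894.
49848 + 84894 = 134742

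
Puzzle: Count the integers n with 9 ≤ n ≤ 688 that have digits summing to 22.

The integers in [9, 688] that have digits summing to 22: 499, 589, 598, 679, 688.
5 qualify.

5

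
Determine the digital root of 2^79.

2

The digital root of n equals n mod 9 (or 9 when 9 | n), so we need 2^79 mod 9.
2^79 ≡ 2 (mod 9), so the digital root is 2.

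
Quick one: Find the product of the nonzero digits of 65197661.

6×5×1×9×7×6×6×1 = 68040

68040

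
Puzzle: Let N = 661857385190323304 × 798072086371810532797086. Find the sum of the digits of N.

183

661857385190323304 × 798072086371810532797086 = 528209904279432373260992428644051769092144
Sum of its 42 digits: 183.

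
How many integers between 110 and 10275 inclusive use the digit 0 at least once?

2876

The integers in [110, 10275] that use the digit 0 at least once: 110, 120, 130, 140, 150, 160, …, 10274, 10275.
2876 qualify.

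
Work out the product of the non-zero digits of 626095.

3240

6×2×6×9×5 = 3240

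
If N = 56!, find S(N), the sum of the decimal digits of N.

333

56! = 710998587804863451854045647463724949736497978881168458687447040000000000000
Sum of its 75 digits: 333.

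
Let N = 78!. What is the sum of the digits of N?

78! = 11324281178206297831457521158732046228731749579488251990048962825668835325234200766245086213177344000000000000000000
Sum of its 116 digits: 423.

423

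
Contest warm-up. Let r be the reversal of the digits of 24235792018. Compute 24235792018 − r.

Reverse of 24235792018 is 81029753242.
24235792018 − 81029753242 = -56793961224

-56793961224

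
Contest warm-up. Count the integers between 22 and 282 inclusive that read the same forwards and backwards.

The integers in [22, 282] that read the same forwards and backwards: 22, 33, 44, 55, 66, 77, …, 272, 282.
27 qualify.

27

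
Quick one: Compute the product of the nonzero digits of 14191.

1×4×1×9×1 = 36

36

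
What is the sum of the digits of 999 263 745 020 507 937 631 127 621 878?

139

9+9+9+2+6+3+7+4+5+0+2+0+5+0+7+9+3+7+6+3+1+1+2+7+6+2+1+8+7+8 = 139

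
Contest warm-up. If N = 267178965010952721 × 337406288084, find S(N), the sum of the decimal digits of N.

267178965010952721 × 337406288084 = 90147862838470469997029676564
Sum of its 29 digits: 156.

156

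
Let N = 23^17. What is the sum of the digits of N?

92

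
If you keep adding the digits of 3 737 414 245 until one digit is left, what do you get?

3+7+3+7+4+1+4+2+4+5 = 40
4+0 = 4

4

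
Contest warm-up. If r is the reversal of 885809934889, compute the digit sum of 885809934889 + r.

Reversal of 885809934889 is 988439908588; 885809934889 + 988439908588 = 1874249843477.
Digit sum of 1874249843477: 1+8+7+4+2+4+9+8+4+3+4+7+7 = 68.

68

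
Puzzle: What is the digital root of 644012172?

6+4+4+0+1+2+1+7+2 = 27
2+7 = 9

9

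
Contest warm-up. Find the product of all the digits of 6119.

54

6×1×1×9 = 54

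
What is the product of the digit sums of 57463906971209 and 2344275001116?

2448

S(57463906971209) = 5+7+4+6+3+9+0+6+9+7+1+2+0+9 = 68.
S(2344275001116) = 2+3+4+4+2+7+5+0+0+1+1+1+6 = 36.
68 · 36 = 2448.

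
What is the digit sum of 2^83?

122

2^83 = 9671406556917033397649408
Sum of its 25 digits: 122.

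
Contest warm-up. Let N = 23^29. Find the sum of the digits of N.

23^29 = 3091058643093537522799545838540043339063
Sum of its 40 digits: 173.

173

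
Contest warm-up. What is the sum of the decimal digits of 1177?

1+1+7+7 = 16

16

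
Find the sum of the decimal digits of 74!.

378

74! = 330788544151938641225953028221253782145683251820934971170611926835411235700971565459250872320000000000000000
Sum of its 108 digits: 378.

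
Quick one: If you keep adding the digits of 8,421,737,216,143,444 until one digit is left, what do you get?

7

8+4+2+1+7+3+7+2+1+6+1+4+3+4+4+4 = 61
6+1 = 7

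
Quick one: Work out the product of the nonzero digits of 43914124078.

193536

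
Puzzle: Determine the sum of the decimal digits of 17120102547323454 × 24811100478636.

17120102547323454 × 24811100478636 = 424768584506194352380108728744
Sum of its 30 digits: 135.

135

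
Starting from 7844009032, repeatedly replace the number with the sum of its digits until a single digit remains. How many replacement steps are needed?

3

7844009032 → 37 → 10 → 1 (3 steps)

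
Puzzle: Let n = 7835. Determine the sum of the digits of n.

23

7+8+3+5 = 23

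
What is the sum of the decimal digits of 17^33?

17^33 = 40254497110927943179349807054456171205137
Sum of its 41 digits: 170.

170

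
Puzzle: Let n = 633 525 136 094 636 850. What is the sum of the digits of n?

75

6+3+3+5+2+5+1+3+6+0+9+4+6+3+6+8+5+0 = 75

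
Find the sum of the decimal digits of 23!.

99

23! = 25852016738884976640000
Sum of its 23 digits: 99.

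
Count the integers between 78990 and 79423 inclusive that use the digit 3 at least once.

The integers in [78990, 79423] that use the digit 3 at least once: 78993, 79003, 79013, 79023, 79030, 79031, …, 79413, 79423.
161 qualify.

161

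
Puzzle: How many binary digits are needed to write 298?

298 in base 2 is 100101010, which has 9 digits.

9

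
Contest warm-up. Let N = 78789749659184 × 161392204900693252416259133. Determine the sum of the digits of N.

78789749659184 × 161392204900693252416259133 = 12716051421069350479129281508786977327472
Sum of its 41 digits: 178.

178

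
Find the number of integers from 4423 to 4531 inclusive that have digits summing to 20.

8

The integers in [4423, 4531] that have digits summing to 20: 4439, 4448, 4457, 4466, 4475, 4484, 4493, 4529.
8 qualify.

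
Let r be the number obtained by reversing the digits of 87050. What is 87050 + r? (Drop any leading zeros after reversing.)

Reverse of 87050 is 5078.
87050 + 5078 = 92128

92128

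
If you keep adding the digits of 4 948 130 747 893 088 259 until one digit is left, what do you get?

4+9+4+8+1+3+0+7+4+7+8+9+3+0+8+8+2+5+9 = 99
9+9 = 18
1+8 = 9

9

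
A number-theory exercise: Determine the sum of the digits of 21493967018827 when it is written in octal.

51

21493967018827 in base 8 is 470616421155513.
Digit sum: 4+7+0+6+1+6+4+2+1+1+5+5+5+1+3 = 51.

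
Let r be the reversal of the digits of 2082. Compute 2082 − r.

-720

Reverse of 2082 is 2802.
2082 − 2802 = -720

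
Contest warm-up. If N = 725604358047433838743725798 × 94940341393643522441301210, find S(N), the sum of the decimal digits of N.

725604358047433838743725798 × 94940341393643522441301210 = 68889125469738918225819319405283186959531630565615580
Sum of its 53 digits: 261.

261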